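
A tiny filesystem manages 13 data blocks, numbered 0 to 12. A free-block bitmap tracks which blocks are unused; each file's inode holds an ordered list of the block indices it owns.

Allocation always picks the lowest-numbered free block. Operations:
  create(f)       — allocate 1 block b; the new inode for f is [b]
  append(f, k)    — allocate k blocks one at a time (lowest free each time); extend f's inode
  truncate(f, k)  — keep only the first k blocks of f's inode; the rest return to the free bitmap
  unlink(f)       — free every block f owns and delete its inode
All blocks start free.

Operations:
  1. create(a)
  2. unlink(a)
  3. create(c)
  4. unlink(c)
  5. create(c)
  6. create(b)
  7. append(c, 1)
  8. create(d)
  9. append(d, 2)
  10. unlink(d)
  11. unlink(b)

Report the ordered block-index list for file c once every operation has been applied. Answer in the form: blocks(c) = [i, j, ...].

blocks(c) = [0, 2]

[1] create(a) — a=0 (map F............)
[2] unlink(a) —  (map .............)
[3] create(c) — c=0 (map F............)
[4] unlink(c) —  (map .............)
[5] create(c) — c=0 (map F............)
[6] create(b) — b=1 c=0 (map FF...........)
[7] append(c, 1) — b=1 c=0,2 (map FFF..........)
[8] create(d) — b=1 c=0,2 d=3 (map FFFF.........)
[9] append(d, 2) — b=1 c=0,2 d=3,4,5 (map FFFFFF.......)
[10] unlink(d) — b=1 c=0,2 (map FFF..........)
[11] unlink(b) — c=0,2 (map F.F..........)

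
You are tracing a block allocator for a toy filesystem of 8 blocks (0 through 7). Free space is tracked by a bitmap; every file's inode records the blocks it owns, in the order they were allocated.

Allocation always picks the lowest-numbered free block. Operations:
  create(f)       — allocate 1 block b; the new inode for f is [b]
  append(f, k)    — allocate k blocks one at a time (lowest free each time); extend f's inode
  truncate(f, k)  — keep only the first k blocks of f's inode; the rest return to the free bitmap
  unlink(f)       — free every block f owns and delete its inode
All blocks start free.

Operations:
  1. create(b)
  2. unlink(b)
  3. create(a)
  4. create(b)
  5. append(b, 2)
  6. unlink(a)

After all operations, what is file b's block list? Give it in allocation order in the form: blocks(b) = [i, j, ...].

blocks(b) = [1, 2, 3]

create(b): bitmap=F....... | b=[0]
unlink(b): bitmap=........ | 
create(a): bitmap=F....... | a=[0]
create(b): bitmap=FF...... | a=[0] b=[1]
append(b, 2): bitmap=FFFF.... | a=[0] b=[1, 2, 3]
unlink(a): bitmap=.FFF.... | b=[1, 2, 3]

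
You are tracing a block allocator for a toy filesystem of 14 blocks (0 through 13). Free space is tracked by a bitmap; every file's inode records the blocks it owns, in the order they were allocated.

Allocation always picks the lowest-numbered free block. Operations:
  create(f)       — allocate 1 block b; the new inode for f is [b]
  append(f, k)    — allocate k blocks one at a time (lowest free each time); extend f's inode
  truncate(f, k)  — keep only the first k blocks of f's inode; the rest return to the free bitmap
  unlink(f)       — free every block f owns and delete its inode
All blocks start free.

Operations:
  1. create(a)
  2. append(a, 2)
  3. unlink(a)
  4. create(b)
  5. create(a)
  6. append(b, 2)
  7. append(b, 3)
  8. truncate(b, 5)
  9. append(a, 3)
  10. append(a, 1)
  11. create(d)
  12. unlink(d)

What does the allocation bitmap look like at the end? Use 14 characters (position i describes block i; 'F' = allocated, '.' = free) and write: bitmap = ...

bitmap = FFFFFFFFFF....

after create(a) → a:[0]  free=[F.............]
after append(a, 2) → a:[0, 1, 2]  free=[FFF...........]
after unlink(a) →   free=[..............]
after create(b) → b:[0]  free=[F.............]
after create(a) → a:[1], b:[0]  free=[FF............]
after append(b, 2) → a:[1], b:[0, 2, 3]  free=[FFFF..........]
after append(b, 3) → a:[1], b:[0, 2, 3, 4, 5, 6]  free=[FFFFFFF.......]
after truncate(b, 5) → a:[1], b:[0, 2, 3, 4, 5]  free=[FFFFFF........]
after append(a, 3) → a:[1, 6, 7, 8], b:[0, 2, 3, 4, 5]  free=[FFFFFFFFF.....]
after append(a, 1) → a:[1, 6, 7, 8, 9], b:[0, 2, 3, 4, 5]  free=[FFFFFFFFFF....]
after create(d) → a:[1, 6, 7, 8, 9], b:[0, 2, 3, 4, 5], d:[10]  free=[FFFFFFFFFFF...]
after unlink(d) → a:[1, 6, 7, 8, 9], b:[0, 2, 3, 4, 5]  free=[FFFFFFFFFF....]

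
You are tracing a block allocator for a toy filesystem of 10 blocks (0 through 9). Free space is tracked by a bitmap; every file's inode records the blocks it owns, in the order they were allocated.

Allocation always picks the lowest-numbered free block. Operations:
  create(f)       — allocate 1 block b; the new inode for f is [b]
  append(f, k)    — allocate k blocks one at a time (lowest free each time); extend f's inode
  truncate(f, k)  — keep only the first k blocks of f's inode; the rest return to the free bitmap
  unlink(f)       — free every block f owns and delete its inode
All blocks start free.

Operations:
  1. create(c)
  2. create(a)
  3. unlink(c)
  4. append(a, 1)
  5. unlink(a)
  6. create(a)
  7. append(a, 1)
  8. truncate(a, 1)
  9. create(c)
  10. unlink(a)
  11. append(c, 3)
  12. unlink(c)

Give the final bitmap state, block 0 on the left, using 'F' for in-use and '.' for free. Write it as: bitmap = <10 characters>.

bitmap = ..........

create(c): bitmap=F......... | c=[0]
create(a): bitmap=FF........ | a=[1] c=[0]
unlink(c): bitmap=.F........ | a=[1]
append(a, 1): bitmap=FF........ | a=[1, 0]
unlink(a): bitmap=.......... | 
create(a): bitmap=F......... | a=[0]
append(a, 1): bitmap=FF........ | a=[0, 1]
truncate(a, 1): bitmap=F......... | a=[0]
create(c): bitmap=FF........ | a=[0] c=[1]
unlink(a): bitmap=.F........ | c=[1]
append(c, 3): bitmap=FFFF...... | c=[1, 0, 2, 3]
unlink(c): bitmap=.......... | 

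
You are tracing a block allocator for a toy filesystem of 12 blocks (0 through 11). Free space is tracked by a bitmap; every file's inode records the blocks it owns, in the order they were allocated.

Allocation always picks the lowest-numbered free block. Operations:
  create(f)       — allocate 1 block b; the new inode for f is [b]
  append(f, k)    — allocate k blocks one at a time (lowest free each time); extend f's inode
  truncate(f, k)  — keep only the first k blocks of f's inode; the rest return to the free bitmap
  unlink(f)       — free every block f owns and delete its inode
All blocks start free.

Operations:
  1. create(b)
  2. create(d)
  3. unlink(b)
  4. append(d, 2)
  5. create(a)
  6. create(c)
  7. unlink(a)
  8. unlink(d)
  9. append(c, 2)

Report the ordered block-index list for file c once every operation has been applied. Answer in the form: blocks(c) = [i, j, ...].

blocks(c) = [4, 0, 1]

  1. create(b)  ⇒  F...........  {b→[0]}
  2. create(d)  ⇒  FF..........  {b→[0]; d→[1]}
  3. unlink(b)  ⇒  .F..........  {d→[1]}
  4. append(d, 2)  ⇒  FFF.........  {d→[1, 0, 2]}
  5. create(a)  ⇒  FFFF........  {a→[3]; d→[1, 0, 2]}
  6. create(c)  ⇒  FFFFF.......  {a→[3]; c→[4]; d→[1, 0, 2]}
  7. unlink(a)  ⇒  FFF.F.......  {c→[4]; d→[1, 0, 2]}
  8. unlink(d)  ⇒  ....F.......  {c→[4]}
  9. append(c, 2)  ⇒  FF..F.......  {c→[4, 0, 1]}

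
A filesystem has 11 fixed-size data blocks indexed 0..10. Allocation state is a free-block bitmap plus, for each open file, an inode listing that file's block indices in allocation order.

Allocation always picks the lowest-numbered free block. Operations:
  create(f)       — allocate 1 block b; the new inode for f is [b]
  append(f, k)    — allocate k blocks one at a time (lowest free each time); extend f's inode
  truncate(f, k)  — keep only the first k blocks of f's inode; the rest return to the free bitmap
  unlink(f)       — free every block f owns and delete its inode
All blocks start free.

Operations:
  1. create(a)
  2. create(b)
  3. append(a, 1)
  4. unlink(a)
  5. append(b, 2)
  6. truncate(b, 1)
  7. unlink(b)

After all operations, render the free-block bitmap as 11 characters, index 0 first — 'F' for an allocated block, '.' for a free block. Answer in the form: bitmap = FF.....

after create(a) → a:[0]  free=[F..........]
after create(b) → a:[0], b:[1]  free=[FF.........]
after append(a, 1) → a:[0, 2], b:[1]  free=[FFF........]
after unlink(a) → b:[1]  free=[.F.........]
after append(b, 2) → b:[1, 0, 2]  free=[FFF........]
after truncate(b, 1) → b:[1]  free=[.F.........]
after unlink(b) →   free=[...........]

bitmap = ...........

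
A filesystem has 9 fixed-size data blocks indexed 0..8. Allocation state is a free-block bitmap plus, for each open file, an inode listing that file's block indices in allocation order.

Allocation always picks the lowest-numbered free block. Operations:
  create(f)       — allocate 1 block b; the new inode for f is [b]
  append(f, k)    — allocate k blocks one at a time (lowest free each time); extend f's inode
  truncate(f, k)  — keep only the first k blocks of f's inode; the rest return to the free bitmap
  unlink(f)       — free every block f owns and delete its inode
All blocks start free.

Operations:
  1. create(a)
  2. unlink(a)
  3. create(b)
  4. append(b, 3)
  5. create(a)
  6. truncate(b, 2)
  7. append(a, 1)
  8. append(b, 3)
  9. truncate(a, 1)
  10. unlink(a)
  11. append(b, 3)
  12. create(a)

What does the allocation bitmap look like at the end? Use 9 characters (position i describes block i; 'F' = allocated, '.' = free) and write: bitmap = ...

create(a): bitmap=F........ | a=[0]
unlink(a): bitmap=......... | 
create(b): bitmap=F........ | b=[0]
append(b, 3): bitmap=FFFF..... | b=[0, 1, 2, 3]
create(a): bitmap=FFFFF.... | a=[4] b=[0, 1, 2, 3]
truncate(b, 2): bitmap=FF..F.... | a=[4] b=[0, 1]
append(a, 1): bitmap=FFF.F.... | a=[4, 2] b=[0, 1]
append(b, 3): bitmap=FFFFFFF.. | a=[4, 2] b=[0, 1, 3, 5, 6]
truncate(a, 1): bitmap=FF.FFFF.. | a=[4] b=[0, 1, 3, 5, 6]
unlink(a): bitmap=FF.F.FF.. | b=[0, 1, 3, 5, 6]
append(b, 3): bitmap=FFFFFFFF. | b=[0, 1, 3, 5, 6, 2, 4, 7]
create(a): bitmap=FFFFFFFFF | a=[8] b=[0, 1, 3, 5, 6, 2, 4, 7]

bitmap = FFFFFFFFF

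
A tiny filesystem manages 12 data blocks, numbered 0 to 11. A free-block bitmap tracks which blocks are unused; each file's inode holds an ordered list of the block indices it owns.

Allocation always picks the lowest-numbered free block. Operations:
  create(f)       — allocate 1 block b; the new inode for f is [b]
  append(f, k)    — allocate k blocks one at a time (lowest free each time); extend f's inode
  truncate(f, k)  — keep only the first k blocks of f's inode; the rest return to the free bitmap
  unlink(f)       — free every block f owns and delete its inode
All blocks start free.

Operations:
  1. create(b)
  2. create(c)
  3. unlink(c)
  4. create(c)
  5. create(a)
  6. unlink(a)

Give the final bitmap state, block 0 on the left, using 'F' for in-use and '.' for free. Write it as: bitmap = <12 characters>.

bitmap = FF..........

after create(b) → b:[0]  free=[F...........]
after create(c) → b:[0], c:[1]  free=[FF..........]
after unlink(c) → b:[0]  free=[F...........]
after create(c) → b:[0], c:[1]  free=[FF..........]
after create(a) → a:[2], b:[0], c:[1]  free=[FFF.........]
after unlink(a) → b:[0], c:[1]  free=[FF..........]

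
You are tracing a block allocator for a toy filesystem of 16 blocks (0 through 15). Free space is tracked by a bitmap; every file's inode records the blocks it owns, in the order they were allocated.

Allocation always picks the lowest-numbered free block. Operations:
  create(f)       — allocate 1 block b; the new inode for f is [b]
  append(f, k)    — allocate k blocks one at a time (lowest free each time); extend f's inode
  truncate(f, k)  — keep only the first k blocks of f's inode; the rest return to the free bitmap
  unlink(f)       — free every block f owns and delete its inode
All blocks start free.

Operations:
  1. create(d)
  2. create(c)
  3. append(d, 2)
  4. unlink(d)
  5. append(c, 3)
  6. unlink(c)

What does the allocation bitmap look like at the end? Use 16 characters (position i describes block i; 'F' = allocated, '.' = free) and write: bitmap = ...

  1. create(d)  ⇒  F...............  {d→[0]}
  2. create(c)  ⇒  FF..............  {c→[1]; d→[0]}
  3. append(d, 2)  ⇒  FFFF............  {c→[1]; d→[0, 2, 3]}
  4. unlink(d)  ⇒  .F..............  {c→[1]}
  5. append(c, 3)  ⇒  FFFF............  {c→[1, 0, 2, 3]}
  6. unlink(c)  ⇒  ................  {}

bitmap = ................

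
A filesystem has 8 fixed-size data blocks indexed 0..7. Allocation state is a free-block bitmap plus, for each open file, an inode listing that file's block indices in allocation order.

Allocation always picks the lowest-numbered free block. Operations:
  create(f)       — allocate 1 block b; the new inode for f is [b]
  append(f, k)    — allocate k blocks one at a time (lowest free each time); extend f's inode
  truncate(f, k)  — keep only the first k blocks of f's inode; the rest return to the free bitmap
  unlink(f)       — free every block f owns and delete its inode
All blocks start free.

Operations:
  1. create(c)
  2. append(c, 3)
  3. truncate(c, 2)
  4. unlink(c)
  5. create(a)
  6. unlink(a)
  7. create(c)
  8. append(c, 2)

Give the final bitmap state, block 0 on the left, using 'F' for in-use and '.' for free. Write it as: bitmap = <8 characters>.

bitmap = FFF.....

create(c): bitmap=F....... | c=[0]
append(c, 3): bitmap=FFFF.... | c=[0, 1, 2, 3]
truncate(c, 2): bitmap=FF...... | c=[0, 1]
unlink(c): bitmap=........ | 
create(a): bitmap=F....... | a=[0]
unlink(a): bitmap=........ | 
create(c): bitmap=F....... | c=[0]
append(c, 2): bitmap=FFF..... | c=[0, 1, 2]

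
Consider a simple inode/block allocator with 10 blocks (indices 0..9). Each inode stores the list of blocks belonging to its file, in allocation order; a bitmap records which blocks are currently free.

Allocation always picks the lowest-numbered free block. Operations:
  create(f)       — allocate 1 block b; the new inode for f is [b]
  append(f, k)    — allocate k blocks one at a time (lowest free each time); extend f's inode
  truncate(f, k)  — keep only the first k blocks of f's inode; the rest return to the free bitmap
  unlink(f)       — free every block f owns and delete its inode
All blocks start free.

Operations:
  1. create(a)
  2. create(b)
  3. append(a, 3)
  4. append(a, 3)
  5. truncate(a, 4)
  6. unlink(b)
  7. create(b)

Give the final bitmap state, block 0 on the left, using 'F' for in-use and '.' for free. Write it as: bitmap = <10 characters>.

create(a): bitmap=F......... | a=[0]
create(b): bitmap=FF........ | a=[0] b=[1]
append(a, 3): bitmap=FFFFF..... | a=[0, 2, 3, 4] b=[1]
append(a, 3): bitmap=FFFFFFFF.. | a=[0, 2, 3, 4, 5, 6, 7] b=[1]
truncate(a, 4): bitmap=FFFFF..... | a=[0, 2, 3, 4] b=[1]
unlink(b): bitmap=F.FFF..... | a=[0, 2, 3, 4]
create(b): bitmap=FFFFF..... | a=[0, 2, 3, 4] b=[1]

bitmap = FFFFF.....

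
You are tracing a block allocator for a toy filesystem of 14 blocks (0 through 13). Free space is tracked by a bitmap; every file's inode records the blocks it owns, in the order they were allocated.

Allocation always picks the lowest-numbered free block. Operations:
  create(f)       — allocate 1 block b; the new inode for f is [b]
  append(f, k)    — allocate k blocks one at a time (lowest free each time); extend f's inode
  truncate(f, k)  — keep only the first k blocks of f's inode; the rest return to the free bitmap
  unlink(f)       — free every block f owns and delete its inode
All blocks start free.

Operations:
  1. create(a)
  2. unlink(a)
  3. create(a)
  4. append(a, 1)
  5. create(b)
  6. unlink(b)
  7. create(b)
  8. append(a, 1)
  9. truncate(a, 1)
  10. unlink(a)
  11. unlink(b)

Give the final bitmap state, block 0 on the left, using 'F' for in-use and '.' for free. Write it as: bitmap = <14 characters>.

[1] create(a) — a=0 (map F.............)
[2] unlink(a) —  (map ..............)
[3] create(a) — a=0 (map F.............)
[4] append(a, 1) — a=0,1 (map FF............)
[5] create(b) — a=0,1 b=2 (map FFF...........)
[6] unlink(b) — a=0,1 (map FF............)
[7] create(b) — a=0,1 b=2 (map FFF...........)
[8] append(a, 1) — a=0,1,3 b=2 (map FFFF..........)
[9] truncate(a, 1) — a=0 b=2 (map F.F...........)
[10] unlink(a) — b=2 (map ..F...........)
[11] unlink(b) —  (map ..............)

bitmap = ..............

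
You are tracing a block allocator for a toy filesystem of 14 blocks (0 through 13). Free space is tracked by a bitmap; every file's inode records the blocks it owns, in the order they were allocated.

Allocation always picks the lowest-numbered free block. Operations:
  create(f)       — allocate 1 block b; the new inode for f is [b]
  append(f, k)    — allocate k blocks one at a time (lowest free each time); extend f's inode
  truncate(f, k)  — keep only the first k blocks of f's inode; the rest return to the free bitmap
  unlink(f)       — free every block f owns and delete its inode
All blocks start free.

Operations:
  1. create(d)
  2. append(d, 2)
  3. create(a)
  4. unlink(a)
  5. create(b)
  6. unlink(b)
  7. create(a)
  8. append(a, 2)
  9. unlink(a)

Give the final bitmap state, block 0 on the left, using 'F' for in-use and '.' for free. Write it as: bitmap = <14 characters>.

bitmap = FFF...........

after create(d) → d:[0]  free=[F.............]
after append(d, 2) → d:[0, 1, 2]  free=[FFF...........]
after create(a) → a:[3], d:[0, 1, 2]  free=[FFFF..........]
after unlink(a) → d:[0, 1, 2]  free=[FFF...........]
after create(b) → b:[3], d:[0, 1, 2]  free=[FFFF..........]
after unlink(b) → d:[0, 1, 2]  free=[FFF...........]
after create(a) → a:[3], d:[0, 1, 2]  free=[FFFF..........]
after append(a, 2) → a:[3, 4, 5], d:[0, 1, 2]  free=[FFFFFF........]
after unlink(a) → d:[0, 1, 2]  free=[FFF...........]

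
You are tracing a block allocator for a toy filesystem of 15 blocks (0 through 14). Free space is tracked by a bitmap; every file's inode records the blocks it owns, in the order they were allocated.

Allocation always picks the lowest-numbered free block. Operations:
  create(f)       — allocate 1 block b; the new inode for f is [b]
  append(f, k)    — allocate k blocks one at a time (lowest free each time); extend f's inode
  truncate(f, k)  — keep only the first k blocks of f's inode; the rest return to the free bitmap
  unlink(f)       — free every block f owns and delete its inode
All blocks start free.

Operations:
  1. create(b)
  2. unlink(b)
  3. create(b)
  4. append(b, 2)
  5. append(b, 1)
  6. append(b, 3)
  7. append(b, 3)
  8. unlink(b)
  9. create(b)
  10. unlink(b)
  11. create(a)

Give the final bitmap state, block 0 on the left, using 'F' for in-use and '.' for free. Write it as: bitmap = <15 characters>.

  1. create(b)  ⇒  F..............  {b→[0]}
  2. unlink(b)  ⇒  ...............  {}
  3. create(b)  ⇒  F..............  {b→[0]}
  4. append(b, 2)  ⇒  FFF............  {b→[0, 1, 2]}
  5. append(b, 1)  ⇒  FFFF...........  {b→[0, 1, 2, 3]}
  6. append(b, 3)  ⇒  FFFFFFF........  {b→[0, 1, 2, 3, 4, 5, 6]}
  7. append(b, 3)  ⇒  FFFFFFFFFF.....  {b→[0, 1, 2, 3, 4, 5, 6, 7, 8, 9]}
  8. unlink(b)  ⇒  ...............  {}
  9. create(b)  ⇒  F..............  {b→[0]}
  10. unlink(b)  ⇒  ...............  {}
  11. create(a)  ⇒  F..............  {a→[0]}

bitmap = F..............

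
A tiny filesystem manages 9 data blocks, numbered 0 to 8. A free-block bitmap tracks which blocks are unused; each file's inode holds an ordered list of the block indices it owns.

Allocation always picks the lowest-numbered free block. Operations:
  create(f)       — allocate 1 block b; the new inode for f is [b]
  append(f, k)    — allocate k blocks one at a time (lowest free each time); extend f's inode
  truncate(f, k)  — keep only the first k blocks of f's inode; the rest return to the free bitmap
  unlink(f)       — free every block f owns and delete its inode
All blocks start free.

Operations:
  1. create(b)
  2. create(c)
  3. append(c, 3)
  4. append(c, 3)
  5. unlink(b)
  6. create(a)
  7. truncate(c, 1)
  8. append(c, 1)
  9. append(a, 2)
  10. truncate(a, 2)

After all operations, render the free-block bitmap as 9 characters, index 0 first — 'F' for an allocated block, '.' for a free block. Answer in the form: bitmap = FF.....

create(b): bitmap=F........ | b=[0]
create(c): bitmap=FF....... | b=[0] c=[1]
append(c, 3): bitmap=FFFFF.... | b=[0] c=[1, 2, 3, 4]
append(c, 3): bitmap=FFFFFFFF. | b=[0] c=[1, 2, 3, 4, 5, 6, 7]
unlink(b): bitmap=.FFFFFFF. | c=[1, 2, 3, 4, 5, 6, 7]
create(a): bitmap=FFFFFFFF. | a=[0] c=[1, 2, 3, 4, 5, 6, 7]
truncate(c, 1): bitmap=FF....... | a=[0] c=[1]
append(c, 1): bitmap=FFF...... | a=[0] c=[1, 2]
append(a, 2): bitmap=FFFFF.... | a=[0, 3, 4] c=[1, 2]
truncate(a, 2): bitmap=FFFF..... | a=[0, 3] c=[1, 2]

bitmap = FFFF.....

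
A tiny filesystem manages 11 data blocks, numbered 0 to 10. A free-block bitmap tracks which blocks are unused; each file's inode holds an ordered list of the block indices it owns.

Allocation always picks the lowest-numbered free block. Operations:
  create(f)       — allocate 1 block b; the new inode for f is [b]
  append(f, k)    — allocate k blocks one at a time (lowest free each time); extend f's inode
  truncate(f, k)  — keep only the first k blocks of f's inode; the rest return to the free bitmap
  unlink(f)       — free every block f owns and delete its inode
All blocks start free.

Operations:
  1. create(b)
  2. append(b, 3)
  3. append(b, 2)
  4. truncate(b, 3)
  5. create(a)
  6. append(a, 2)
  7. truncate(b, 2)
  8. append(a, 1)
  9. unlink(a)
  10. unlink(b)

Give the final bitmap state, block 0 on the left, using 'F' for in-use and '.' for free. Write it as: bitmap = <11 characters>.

  1. create(b)  ⇒  F..........  {b→[0]}
  2. append(b, 3)  ⇒  FFFF.......  {b→[0, 1, 2, 3]}
  3. append(b, 2)  ⇒  FFFFFF.....  {b→[0, 1, 2, 3, 4, 5]}
  4. truncate(b, 3)  ⇒  FFF........  {b→[0, 1, 2]}
  5. create(a)  ⇒  FFFF.......  {a→[3]; b→[0, 1, 2]}
  6. append(a, 2)  ⇒  FFFFFF.....  {a→[3, 4, 5]; b→[0, 1, 2]}
  7. truncate(b, 2)  ⇒  FF.FFF.....  {a→[3, 4, 5]; b→[0, 1]}
  8. append(a, 1)  ⇒  FFFFFF.....  {a→[3, 4, 5, 2]; b→[0, 1]}
  9. unlink(a)  ⇒  FF.........  {b→[0, 1]}
  10. unlink(b)  ⇒  ...........  {}

bitmap = ...........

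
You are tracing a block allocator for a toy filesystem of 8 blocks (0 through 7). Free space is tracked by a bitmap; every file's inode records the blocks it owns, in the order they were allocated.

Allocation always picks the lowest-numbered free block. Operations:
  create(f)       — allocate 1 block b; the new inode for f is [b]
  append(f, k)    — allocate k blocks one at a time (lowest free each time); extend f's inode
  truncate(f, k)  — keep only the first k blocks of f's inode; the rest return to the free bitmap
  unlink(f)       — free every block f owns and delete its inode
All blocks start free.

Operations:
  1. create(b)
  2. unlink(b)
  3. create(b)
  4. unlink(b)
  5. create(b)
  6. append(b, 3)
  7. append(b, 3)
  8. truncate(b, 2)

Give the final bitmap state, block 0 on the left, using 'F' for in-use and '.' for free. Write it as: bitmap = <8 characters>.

bitmap = FF......

create(b): bitmap=F....... | b=[0]
unlink(b): bitmap=........ | 
create(b): bitmap=F....... | b=[0]
unlink(b): bitmap=........ | 
create(b): bitmap=F....... | b=[0]
append(b, 3): bitmap=FFFF.... | b=[0, 1, 2, 3]
append(b, 3): bitmap=FFFFFFF. | b=[0, 1, 2, 3, 4, 5, 6]
truncate(b, 2): bitmap=FF...... | b=[0, 1]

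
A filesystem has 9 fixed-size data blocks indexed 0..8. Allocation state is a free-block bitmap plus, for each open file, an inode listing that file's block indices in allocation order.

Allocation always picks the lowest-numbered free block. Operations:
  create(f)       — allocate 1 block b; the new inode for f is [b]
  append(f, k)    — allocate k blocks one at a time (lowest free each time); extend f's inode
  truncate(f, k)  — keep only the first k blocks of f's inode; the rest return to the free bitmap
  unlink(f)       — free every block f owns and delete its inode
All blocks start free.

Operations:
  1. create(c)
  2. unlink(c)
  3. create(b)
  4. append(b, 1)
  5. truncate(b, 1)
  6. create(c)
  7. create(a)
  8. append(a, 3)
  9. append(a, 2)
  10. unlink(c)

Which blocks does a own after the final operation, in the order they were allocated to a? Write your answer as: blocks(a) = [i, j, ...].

[1] create(c) — c=0 (map F........)
[2] unlink(c) —  (map .........)
[3] create(b) — b=0 (map F........)
[4] append(b, 1) — b=0,1 (map FF.......)
[5] truncate(b, 1) — b=0 (map F........)
[6] create(c) — b=0 c=1 (map FF.......)
[7] create(a) — a=2 b=0 c=1 (map FFF......)
[8] append(a, 3) — a=2,3,4,5 b=0 c=1 (map FFFFFF...)
[9] append(a, 2) — a=2,3,4,5,6,7 b=0 c=1 (map FFFFFFFF.)
[10] unlink(c) — a=2,3,4,5,6,7 b=0 (map F.FFFFFF.)

blocks(a) = [2, 3, 4, 5, 6, 7]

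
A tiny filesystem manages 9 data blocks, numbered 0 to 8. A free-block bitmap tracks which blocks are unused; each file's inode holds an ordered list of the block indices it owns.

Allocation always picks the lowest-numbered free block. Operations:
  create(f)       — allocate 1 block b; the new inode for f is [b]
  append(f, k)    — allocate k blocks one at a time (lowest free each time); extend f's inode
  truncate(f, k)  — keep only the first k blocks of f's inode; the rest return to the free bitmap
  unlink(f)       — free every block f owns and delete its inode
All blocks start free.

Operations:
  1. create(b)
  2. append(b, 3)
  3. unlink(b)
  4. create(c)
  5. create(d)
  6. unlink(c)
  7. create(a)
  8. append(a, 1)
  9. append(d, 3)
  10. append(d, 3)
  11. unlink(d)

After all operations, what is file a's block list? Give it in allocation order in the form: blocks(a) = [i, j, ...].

blocks(a) = [0, 2]

after create(b) → b:[0]  free=[F........]
after append(b, 3) → b:[0, 1, 2, 3]  free=[FFFF.....]
after unlink(b) →   free=[.........]
after create(c) → c:[0]  free=[F........]
after create(d) → c:[0], d:[1]  free=[FF.......]
after unlink(c) → d:[1]  free=[.F.......]
after create(a) → a:[0], d:[1]  free=[FF.......]
after append(a, 1) → a:[0, 2], d:[1]  free=[FFF......]
after append(d, 3) → a:[0, 2], d:[1, 3, 4, 5]  free=[FFFFFF...]
after append(d, 3) → a:[0, 2], d:[1, 3, 4, 5, 6, 7, 8]  free=[FFFFFFFFF]
after unlink(d) → a:[0, 2]  free=[F.F......]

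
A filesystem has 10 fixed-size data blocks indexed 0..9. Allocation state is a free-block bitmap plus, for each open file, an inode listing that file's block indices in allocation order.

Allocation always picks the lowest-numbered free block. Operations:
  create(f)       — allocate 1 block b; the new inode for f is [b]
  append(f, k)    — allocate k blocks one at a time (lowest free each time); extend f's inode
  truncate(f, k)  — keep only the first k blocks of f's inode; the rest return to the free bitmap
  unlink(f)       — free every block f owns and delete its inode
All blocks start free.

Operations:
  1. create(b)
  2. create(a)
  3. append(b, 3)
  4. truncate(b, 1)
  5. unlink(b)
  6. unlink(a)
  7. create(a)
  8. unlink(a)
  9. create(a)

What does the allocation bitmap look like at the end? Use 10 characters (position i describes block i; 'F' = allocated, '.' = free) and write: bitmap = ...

  1. create(b)  ⇒  F.........  {b→[0]}
  2. create(a)  ⇒  FF........  {a→[1]; b→[0]}
  3. append(b, 3)  ⇒  FFFFF.....  {a→[1]; b→[0, 2, 3, 4]}
  4. truncate(b, 1)  ⇒  FF........  {a→[1]; b→[0]}
  5. unlink(b)  ⇒  .F........  {a→[1]}
  6. unlink(a)  ⇒  ..........  {}
  7. create(a)  ⇒  F.........  {a→[0]}
  8. unlink(a)  ⇒  ..........  {}
  9. create(a)  ⇒  F.........  {a→[0]}

bitmap = F.........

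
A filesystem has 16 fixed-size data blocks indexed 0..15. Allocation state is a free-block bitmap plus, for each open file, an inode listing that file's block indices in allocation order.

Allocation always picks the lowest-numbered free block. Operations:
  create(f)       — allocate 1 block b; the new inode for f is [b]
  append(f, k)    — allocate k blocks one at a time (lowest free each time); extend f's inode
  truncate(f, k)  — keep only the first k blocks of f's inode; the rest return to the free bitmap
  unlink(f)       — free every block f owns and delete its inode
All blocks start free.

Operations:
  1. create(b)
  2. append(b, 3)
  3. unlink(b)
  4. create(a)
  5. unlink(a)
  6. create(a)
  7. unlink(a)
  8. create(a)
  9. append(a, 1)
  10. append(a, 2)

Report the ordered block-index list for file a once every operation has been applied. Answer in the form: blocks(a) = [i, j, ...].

[1] create(b) — b=0 (map F...............)
[2] append(b, 3) — b=0,1,2,3 (map FFFF............)
[3] unlink(b) —  (map ................)
[4] create(a) — a=0 (map F...............)
[5] unlink(a) —  (map ................)
[6] create(a) — a=0 (map F...............)
[7] unlink(a) —  (map ................)
[8] create(a) — a=0 (map F...............)
[9] append(a, 1) — a=0,1 (map FF..............)
[10] append(a, 2) — a=0,1,2,3 (map FFFF............)

blocks(a) = [0, 1, 2, 3]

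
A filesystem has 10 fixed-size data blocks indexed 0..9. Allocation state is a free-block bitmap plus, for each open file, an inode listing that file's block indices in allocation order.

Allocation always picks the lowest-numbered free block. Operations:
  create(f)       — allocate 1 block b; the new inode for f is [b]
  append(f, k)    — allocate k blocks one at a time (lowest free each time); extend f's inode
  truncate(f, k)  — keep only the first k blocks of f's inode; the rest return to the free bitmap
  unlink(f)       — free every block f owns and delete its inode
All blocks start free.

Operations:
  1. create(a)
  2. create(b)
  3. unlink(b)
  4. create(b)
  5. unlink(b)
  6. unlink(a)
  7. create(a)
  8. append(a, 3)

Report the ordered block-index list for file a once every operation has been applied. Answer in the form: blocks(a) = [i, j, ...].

[1] create(a) — a=0 (map F.........)
[2] create(b) — a=0 b=1 (map FF........)
[3] unlink(b) — a=0 (map F.........)
[4] create(b) — a=0 b=1 (map FF........)
[5] unlink(b) — a=0 (map F.........)
[6] unlink(a) —  (map ..........)
[7] create(a) — a=0 (map F.........)
[8] append(a, 3) — a=0,1,2,3 (map FFFF......)

blocks(a) = [0, 1, 2, 3]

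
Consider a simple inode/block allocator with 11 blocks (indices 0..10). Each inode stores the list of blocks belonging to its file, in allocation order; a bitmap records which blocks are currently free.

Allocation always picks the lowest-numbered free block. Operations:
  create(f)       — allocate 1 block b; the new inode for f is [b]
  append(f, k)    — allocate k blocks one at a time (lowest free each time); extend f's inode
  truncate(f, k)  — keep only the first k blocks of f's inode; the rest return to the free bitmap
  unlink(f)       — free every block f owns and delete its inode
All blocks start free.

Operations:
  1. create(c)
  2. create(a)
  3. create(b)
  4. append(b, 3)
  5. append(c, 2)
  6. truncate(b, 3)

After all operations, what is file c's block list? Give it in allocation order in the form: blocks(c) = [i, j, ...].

blocks(c) = [0, 6, 7]

  1. create(c)  ⇒  F..........  {c→[0]}
  2. create(a)  ⇒  FF.........  {a→[1]; c→[0]}
  3. create(b)  ⇒  FFF........  {a→[1]; b→[2]; c→[0]}
  4. append(b, 3)  ⇒  FFFFFF.....  {a→[1]; b→[2, 3, 4, 5]; c→[0]}
  5. append(c, 2)  ⇒  FFFFFFFF...  {a→[1]; b→[2, 3, 4, 5]; c→[0, 6, 7]}
  6. truncate(b, 3)  ⇒  FFFFF.FF...  {a→[1]; b→[2, 3, 4]; c→[0, 6, 7]}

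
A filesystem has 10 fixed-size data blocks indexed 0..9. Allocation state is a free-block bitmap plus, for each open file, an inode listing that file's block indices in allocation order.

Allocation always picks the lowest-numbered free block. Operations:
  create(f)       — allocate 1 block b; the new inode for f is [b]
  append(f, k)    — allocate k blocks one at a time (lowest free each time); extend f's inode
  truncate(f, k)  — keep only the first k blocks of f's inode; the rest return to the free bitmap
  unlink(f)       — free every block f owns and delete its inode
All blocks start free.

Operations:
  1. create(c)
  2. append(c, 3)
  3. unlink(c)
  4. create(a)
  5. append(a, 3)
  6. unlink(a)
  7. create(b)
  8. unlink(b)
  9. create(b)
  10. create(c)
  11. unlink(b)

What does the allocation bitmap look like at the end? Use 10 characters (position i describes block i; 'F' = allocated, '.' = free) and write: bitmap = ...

bitmap = .F........

after create(c) → c:[0]  free=[F.........]
after append(c, 3) → c:[0, 1, 2, 3]  free=[FFFF......]
after unlink(c) →   free=[..........]
after create(a) → a:[0]  free=[F.........]
after append(a, 3) → a:[0, 1, 2, 3]  free=[FFFF......]
after unlink(a) →   free=[..........]
after create(b) → b:[0]  free=[F.........]
after unlink(b) →   free=[..........]
after create(b) → b:[0]  free=[F.........]
after create(c) → b:[0], c:[1]  free=[FF........]
after unlink(b) → c:[1]  free=[.F........]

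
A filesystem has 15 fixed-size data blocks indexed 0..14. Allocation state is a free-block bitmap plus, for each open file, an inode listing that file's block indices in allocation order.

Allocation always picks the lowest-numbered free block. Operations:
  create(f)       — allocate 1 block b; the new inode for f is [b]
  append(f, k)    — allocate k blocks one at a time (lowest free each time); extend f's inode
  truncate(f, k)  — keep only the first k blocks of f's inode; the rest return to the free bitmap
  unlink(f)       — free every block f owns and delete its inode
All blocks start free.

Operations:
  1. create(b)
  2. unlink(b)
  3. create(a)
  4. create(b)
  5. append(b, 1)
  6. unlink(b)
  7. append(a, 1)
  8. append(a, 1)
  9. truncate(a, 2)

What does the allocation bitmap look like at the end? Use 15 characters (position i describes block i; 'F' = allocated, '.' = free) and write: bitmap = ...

create(b): bitmap=F.............. | b=[0]
unlink(b): bitmap=............... | 
create(a): bitmap=F.............. | a=[0]
create(b): bitmap=FF............. | a=[0] b=[1]
append(b, 1): bitmap=FFF............ | a=[0] b=[1, 2]
unlink(b): bitmap=F.............. | a=[0]
append(a, 1): bitmap=FF............. | a=[0, 1]
append(a, 1): bitmap=FFF............ | a=[0, 1, 2]
truncate(a, 2): bitmap=FF............. | a=[0, 1]

bitmap = FF.............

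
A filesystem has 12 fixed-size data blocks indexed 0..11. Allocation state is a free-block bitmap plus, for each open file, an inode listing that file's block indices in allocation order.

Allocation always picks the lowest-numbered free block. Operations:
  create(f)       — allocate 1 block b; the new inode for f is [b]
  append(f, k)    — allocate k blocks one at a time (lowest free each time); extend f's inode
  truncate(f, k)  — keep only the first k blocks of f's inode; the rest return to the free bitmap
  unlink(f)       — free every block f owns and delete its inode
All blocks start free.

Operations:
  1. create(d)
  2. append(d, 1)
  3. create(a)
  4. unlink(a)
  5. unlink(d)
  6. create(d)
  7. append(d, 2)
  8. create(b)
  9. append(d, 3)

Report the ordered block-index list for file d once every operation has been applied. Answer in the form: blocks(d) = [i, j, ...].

blocks(d) = [0, 1, 2, 4, 5, 6]

  1. create(d)  ⇒  F...........  {d→[0]}
  2. append(d, 1)  ⇒  FF..........  {d→[0, 1]}
  3. create(a)  ⇒  FFF.........  {a→[2]; d→[0, 1]}
  4. unlink(a)  ⇒  FF..........  {d→[0, 1]}
  5. unlink(d)  ⇒  ............  {}
  6. create(d)  ⇒  F...........  {d→[0]}
  7. append(d, 2)  ⇒  FFF.........  {d→[0, 1, 2]}
  8. create(b)  ⇒  FFFF........  {b→[3]; d→[0, 1, 2]}
  9. append(d, 3)  ⇒  FFFFFFF.....  {b→[3]; d→[0, 1, 2, 4, 5, 6]}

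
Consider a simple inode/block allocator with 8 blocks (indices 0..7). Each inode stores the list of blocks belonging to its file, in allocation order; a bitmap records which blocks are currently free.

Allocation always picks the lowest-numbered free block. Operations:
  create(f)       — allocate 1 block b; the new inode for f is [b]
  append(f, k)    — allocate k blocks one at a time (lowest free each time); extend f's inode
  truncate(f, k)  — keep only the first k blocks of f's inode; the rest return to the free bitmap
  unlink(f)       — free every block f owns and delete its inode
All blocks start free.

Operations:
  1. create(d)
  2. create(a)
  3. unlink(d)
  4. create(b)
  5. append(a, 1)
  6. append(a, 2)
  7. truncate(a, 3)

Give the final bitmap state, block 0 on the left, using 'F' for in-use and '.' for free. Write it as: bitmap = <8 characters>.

  1. create(d)  ⇒  F.......  {d→[0]}
  2. create(a)  ⇒  FF......  {a→[1]; d→[0]}
  3. unlink(d)  ⇒  .F......  {a→[1]}
  4. create(b)  ⇒  FF......  {a→[1]; b→[0]}
  5. append(a, 1)  ⇒  FFF.....  {a→[1, 2]; b→[0]}
  6. append(a, 2)  ⇒  FFFFF...  {a→[1, 2, 3, 4]; b→[0]}
  7. truncate(a, 3)  ⇒  FFFF....  {a→[1, 2, 3]; b→[0]}

bitmap = FFFF....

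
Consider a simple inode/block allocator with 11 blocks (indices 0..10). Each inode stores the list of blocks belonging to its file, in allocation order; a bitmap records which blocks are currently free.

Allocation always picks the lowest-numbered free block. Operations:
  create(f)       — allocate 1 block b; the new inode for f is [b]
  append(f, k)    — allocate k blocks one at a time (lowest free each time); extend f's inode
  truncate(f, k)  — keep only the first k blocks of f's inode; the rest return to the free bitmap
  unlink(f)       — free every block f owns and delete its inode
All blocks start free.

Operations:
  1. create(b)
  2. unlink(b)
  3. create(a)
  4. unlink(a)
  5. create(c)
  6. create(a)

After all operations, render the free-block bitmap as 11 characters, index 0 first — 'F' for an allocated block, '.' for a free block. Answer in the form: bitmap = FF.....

bitmap = FF.........

create(b): bitmap=F.......... | b=[0]
unlink(b): bitmap=........... | 
create(a): bitmap=F.......... | a=[0]
unlink(a): bitmap=........... | 
create(c): bitmap=F.......... | c=[0]
create(a): bitmap=FF......... | a=[1] c=[0]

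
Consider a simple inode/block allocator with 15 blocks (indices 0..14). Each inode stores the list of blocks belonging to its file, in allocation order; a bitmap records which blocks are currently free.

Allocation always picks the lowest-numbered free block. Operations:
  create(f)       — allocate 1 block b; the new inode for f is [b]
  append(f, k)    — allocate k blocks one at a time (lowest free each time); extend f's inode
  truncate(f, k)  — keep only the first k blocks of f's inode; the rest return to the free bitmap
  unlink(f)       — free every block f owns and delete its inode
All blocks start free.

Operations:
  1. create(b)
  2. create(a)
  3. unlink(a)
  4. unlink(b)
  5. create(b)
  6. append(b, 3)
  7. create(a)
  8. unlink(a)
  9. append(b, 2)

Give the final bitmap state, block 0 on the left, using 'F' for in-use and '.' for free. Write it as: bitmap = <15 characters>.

[1] create(b) — b=0 (map F..............)
[2] create(a) — a=1 b=0 (map FF.............)
[3] unlink(a) — b=0 (map F..............)
[4] unlink(b) —  (map ...............)
[5] create(b) — b=0 (map F..............)
[6] append(b, 3) — b=0,1,2,3 (map FFFF...........)
[7] create(a) — a=4 b=0,1,2,3 (map FFFFF..........)
[8] unlink(a) — b=0,1,2,3 (map FFFF...........)
[9] append(b, 2) — b=0,1,2,3,4,5 (map FFFFFF.........)

bitmap = FFFFFF.........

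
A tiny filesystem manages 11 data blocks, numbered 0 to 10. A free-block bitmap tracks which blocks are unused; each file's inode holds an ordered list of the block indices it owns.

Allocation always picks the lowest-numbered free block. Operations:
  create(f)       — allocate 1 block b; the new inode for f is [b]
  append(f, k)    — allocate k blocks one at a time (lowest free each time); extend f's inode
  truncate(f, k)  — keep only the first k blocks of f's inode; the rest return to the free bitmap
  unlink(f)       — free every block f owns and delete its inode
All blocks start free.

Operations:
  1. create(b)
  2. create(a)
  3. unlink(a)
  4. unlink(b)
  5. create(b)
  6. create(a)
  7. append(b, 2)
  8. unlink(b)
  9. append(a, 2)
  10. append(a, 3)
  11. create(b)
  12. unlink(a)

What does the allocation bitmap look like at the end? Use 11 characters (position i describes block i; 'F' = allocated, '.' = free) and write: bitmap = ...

bitmap = ......F....

  1. create(b)  ⇒  F..........  {b→[0]}
  2. create(a)  ⇒  FF.........  {a→[1]; b→[0]}
  3. unlink(a)  ⇒  F..........  {b→[0]}
  4. unlink(b)  ⇒  ...........  {}
  5. create(b)  ⇒  F..........  {b→[0]}
  6. create(a)  ⇒  FF.........  {a→[1]; b→[0]}
  7. append(b, 2)  ⇒  FFFF.......  {a→[1]; b→[0, 2, 3]}
  8. unlink(b)  ⇒  .F.........  {a→[1]}
  9. append(a, 2)  ⇒  FFF........  {a→[1, 0, 2]}
  10. append(a, 3)  ⇒  FFFFFF.....  {a→[1, 0, 2, 3, 4, 5]}
  11. create(b)  ⇒  FFFFFFF....  {a→[1, 0, 2, 3, 4, 5]; b→[6]}
  12. unlink(a)  ⇒  ......F....  {b→[6]}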